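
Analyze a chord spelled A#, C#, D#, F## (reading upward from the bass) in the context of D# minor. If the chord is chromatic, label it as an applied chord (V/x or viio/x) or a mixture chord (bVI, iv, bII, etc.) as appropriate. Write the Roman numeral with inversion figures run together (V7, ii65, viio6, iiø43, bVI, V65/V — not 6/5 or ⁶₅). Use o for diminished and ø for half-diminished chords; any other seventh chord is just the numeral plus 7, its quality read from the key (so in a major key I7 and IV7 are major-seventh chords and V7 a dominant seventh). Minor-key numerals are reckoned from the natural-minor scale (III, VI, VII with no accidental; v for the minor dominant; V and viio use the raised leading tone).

V43/iv

The pitches D#-F##-A#-C# form a dominant seventh chord rooted on D#.
D# is not a diatonic chord root with this quality in D# minor, but it lies a perfect fifth above G# (iv), so the chord functions as an applied dominant of iv.
With A# in the bass the chord is in second inversion, so the figured bass is 43.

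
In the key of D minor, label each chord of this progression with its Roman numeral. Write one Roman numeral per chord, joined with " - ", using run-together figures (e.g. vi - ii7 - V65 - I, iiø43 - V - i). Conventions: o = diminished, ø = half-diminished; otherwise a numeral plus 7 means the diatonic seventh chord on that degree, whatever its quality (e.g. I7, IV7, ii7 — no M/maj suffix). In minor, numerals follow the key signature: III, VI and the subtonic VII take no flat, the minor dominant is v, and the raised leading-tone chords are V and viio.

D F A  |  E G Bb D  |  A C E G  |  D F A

D-F-A: minor triad on D = scale degree 1 → i.
E-G-Bb-D: half-diminished seventh chord on E = scale degree 2 → iiø7.
A-C-E-G has root A, degree 5 in D minor, so v7.
D-F-A: minor triad on D = scale degree 1 → i.

i - iiø7 - v7 - i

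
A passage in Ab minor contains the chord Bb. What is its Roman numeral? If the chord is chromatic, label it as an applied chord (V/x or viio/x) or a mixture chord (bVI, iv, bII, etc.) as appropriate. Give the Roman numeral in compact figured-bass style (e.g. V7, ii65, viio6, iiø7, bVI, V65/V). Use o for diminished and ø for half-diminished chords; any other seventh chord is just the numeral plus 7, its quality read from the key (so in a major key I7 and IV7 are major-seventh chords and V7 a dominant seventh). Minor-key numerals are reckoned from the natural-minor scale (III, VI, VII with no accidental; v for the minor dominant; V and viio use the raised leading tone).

V/V

The pitches Bb-D-F form a major triad rooted on Bb.
Bb is not a diatonic chord root with this quality in Ab minor, but it lies a perfect fifth above Eb (V), so the chord functions as an applied dominant of V.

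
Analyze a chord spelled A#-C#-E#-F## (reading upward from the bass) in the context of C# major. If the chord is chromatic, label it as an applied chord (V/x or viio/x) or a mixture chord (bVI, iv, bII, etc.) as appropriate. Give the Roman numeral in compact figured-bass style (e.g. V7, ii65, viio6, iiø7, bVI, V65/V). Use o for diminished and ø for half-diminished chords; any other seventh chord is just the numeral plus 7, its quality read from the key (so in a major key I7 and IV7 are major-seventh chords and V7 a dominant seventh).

viiø65/V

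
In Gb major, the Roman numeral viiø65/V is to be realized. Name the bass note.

Eb

The applied chord viiø65/V is rooted on C: C-Eb-Gb-Bb.
The figure 65 means first inversion — the third is in the bass.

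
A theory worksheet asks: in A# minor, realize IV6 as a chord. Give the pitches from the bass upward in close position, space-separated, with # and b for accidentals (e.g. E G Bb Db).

F## A# D#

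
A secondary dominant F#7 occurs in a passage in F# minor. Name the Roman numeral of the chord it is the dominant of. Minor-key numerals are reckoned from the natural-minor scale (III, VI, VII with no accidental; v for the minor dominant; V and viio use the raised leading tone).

iv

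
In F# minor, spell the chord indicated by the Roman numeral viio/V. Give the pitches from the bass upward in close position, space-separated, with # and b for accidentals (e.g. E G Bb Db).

B# D# F#

viio/V is a secondary leading-tone chord. The target V is C# in F# minor; the applied chord is rooted a semitone below, on B#.
Building a diminished triad on B# gives B#-D#-F#.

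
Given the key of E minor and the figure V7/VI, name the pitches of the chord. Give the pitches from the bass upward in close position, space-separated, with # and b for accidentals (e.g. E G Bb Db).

The slash means an applied dominant: we want the dominant of VI. In E minor, VI is C major, and its dominant is built on G.
Building a dominant seventh chord on G gives G-B-D-F.

G B D F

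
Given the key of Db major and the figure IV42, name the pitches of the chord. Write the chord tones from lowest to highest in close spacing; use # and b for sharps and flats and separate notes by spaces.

The numeral's case and figure indicate a major seventh chord. In Db major its root, the subdominant, is Gb.
That chord is spelled Gb-Bb-Db-F.
The figured bass 42 indicates third inversion, placing the seventh (F) in the bass: F-Gb-Bb-Db.

F Gb Bb Db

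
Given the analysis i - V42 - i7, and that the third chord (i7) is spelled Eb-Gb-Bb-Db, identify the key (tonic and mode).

Eb minor

The chord Ebm7 is a minor seventh chord rooted on Eb; its label is i7.
If Eb is scale degree 1 and the mode makes that degree carry a minor seventh chord, the tonic is Eb and the mode is minor.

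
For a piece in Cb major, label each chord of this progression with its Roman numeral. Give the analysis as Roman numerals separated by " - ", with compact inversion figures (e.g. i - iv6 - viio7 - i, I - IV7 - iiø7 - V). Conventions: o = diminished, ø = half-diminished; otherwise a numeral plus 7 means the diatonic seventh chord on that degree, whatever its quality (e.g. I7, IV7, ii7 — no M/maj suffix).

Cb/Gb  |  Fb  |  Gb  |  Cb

I64 - IV - V - I

Cb/Gb has root Cb, degree 1 in Cb major, so I64.
Fb: major triad on Fb = scale degree 4 → IV.
Gb: root Gb is the dominant; major triad there is V.
Cb: major triad on Cb = scale degree 1 → I.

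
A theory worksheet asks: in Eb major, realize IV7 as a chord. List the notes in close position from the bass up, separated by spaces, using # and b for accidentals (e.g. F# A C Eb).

In Eb major, the fourth degree is Ab, and the diatonic chord built there is a major seventh chord.
Stacking thirds from Ab gives Ab-C-Eb-G.

Ab C Eb G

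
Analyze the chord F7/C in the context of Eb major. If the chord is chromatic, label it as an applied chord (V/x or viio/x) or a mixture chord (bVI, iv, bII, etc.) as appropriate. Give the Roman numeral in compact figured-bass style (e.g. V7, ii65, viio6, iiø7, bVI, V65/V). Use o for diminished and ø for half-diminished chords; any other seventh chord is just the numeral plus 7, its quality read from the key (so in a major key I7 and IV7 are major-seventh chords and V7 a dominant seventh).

The pitches F-A-C-Eb form a dominant seventh chord rooted on F.
F is not a diatonic chord root with this quality in Eb major, but it lies a perfect fifth above Bb (V), so the chord functions as an applied dominant of V.
With C in the bass the chord is in second inversion, so the figured bass is 43.

V43/V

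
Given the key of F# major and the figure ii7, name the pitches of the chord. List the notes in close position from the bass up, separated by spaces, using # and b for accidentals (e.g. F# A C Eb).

G# B D# F#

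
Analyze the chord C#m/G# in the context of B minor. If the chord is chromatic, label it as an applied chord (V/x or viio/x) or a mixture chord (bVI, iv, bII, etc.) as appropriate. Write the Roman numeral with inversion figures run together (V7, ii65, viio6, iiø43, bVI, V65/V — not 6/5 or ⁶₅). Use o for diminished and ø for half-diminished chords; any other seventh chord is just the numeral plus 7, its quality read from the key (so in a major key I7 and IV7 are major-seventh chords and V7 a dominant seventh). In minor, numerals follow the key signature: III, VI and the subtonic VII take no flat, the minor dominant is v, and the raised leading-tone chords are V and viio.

The pitches C#-E-G# form a minor triad rooted on C#.
C# is the second degree of B minor. This is the minor supertonic, borrowed from the parallel major (the Dorian ii).
With G# in the bass the chord is in second inversion, so the figured bass is 64.

ii64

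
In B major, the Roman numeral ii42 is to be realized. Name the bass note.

ii in B major has root C#; the chord is C#-E-G#-B.
The figure 42 means third inversion — the seventh is in the bass.

B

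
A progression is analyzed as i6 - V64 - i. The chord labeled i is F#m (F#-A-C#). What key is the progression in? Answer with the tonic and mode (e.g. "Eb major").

F# minor

The chord F#m is a minor triad rooted on F#; its label is i.
If F# is scale degree 1 and the mode makes that degree carry a minor triad, the tonic is F# and the mode is minor.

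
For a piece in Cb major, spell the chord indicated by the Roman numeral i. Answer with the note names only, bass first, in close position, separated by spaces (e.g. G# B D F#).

Cb Ebb Gb

Scale degree 1 in Cb major is Cb; here the chord built on it is altered to a minor triad. i is the minor tonic, borrowed from the parallel minor.
So the chord is Cb-Ebb-Gb.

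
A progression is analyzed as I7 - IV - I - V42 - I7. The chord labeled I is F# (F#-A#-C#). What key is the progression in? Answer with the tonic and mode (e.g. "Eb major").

F# major

I is given as F#-A#-C# — a major triad with root F#.
If F# is scale degree 1 and the mode makes that degree carry a major triad, the tonic is F# and the mode is major.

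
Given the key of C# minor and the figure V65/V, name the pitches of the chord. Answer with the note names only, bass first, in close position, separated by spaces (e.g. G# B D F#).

F## A# C# D#

V65/V is a secondary dominant — the dominant seventh of V. V in C# minor is G#, so the applied chord's root is D#, a perfect fifth above.
Building a dominant seventh chord on D# gives D#-F##-A#-C#.
With the 65 figure the chord is in first inversion; from the bass F## upward in close position it reads F##-A#-C#-D#.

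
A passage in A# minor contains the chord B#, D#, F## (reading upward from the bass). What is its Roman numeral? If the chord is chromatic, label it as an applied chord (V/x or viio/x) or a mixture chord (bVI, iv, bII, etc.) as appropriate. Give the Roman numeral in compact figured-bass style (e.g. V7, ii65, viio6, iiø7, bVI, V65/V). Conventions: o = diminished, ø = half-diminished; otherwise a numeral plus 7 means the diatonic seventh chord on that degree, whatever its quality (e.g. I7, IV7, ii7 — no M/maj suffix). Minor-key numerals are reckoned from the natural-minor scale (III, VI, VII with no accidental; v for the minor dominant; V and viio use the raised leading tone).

ii

The pitches B#-D#-F## form a minor triad rooted on B#.
B# is the second degree of A# minor. This is the minor supertonic, borrowed from the parallel major (the Dorian ii).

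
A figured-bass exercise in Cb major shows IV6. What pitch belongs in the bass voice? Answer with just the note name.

IV in Cb major has root Fb; the chord is Fb-Ab-Cb.
The figure 6 means first inversion — the third is in the bass.

Ab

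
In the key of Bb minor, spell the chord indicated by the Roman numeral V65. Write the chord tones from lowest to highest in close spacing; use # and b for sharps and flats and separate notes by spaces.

In Bb minor, the fifth degree is F. The dominant is major (leading tone raised), so V is a dominant seventh chord.
That chord is spelled F-A-C-Eb.
With the 65 figure the chord is in first inversion; from the bass A upward in close position it reads A-C-Eb-F.

A C Eb F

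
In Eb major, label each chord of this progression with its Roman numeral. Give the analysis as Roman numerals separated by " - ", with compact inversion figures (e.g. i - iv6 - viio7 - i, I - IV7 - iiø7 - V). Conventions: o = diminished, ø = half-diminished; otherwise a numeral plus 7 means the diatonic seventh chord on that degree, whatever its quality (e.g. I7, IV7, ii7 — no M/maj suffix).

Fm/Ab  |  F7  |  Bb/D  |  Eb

Fm/Ab: root F is the supertonic; minor triad there is ii6.
F7: chromatic; F is V of V, so V7/V.
Bb/D: major triad on Bb = scale degree 5 → V6.
Eb: major triad on Eb = scale degree 1 → I.

ii6 - V7/V - V6 - I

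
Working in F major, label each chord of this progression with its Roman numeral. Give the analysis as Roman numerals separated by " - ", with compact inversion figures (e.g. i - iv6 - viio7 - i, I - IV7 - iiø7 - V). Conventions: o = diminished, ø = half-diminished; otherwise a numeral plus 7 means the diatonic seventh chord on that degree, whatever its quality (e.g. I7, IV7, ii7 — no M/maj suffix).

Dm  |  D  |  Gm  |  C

Dm: minor triad on D = scale degree 6 → vi.
D: chromatic; D is V of ii, so V/ii.
Gm: minor triad on G = scale degree 2 → ii.
C: major triad on C = scale degree 5 → V.

vi - V/ii - ii - V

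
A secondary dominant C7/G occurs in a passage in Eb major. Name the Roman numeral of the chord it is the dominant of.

ii

The chord is a dominant seventh chord on C.
A dominant resolves down a perfect fifth: C → F. In Eb major, F is scale degree 2, i.e. ii.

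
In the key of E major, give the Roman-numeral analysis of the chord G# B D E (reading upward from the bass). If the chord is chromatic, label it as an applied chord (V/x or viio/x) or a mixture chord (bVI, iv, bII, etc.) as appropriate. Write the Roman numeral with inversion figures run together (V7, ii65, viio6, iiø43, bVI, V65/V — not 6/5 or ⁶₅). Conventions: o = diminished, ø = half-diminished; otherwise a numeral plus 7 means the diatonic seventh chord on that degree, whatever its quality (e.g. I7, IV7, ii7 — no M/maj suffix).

V65/IV

Stacked in thirds the chord is E-G#-B-D: a dominant seventh chord on E.
E is not a diatonic chord root with this quality in E major, but it lies a perfect fifth above A (IV), so the chord functions as an applied dominant of IV.
With G# in the bass the chord is in first inversion, so the figured bass is 65.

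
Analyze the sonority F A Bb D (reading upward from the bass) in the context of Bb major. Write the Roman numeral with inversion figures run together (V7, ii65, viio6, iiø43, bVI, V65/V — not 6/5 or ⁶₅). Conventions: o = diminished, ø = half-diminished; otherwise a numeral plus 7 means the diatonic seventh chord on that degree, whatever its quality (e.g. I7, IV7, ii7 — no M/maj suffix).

I43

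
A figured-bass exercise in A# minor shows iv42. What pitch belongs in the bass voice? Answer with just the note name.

C#

iv in A# minor has root D#; the chord is D#-F#-A#-C#.
The figure 42 means third inversion — the seventh is in the bass.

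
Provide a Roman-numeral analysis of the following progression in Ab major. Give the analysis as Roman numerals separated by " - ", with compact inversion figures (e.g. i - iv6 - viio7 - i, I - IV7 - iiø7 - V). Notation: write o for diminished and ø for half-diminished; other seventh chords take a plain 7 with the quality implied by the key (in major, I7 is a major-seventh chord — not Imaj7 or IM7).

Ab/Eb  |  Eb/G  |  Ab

Ab/Eb has root Ab, degree 1 in Ab major, so I64.
Eb/G: major triad on Eb = scale degree 5 → V6.
Ab: major triad on Ab = scale degree 1 → I.

I64 - V6 - I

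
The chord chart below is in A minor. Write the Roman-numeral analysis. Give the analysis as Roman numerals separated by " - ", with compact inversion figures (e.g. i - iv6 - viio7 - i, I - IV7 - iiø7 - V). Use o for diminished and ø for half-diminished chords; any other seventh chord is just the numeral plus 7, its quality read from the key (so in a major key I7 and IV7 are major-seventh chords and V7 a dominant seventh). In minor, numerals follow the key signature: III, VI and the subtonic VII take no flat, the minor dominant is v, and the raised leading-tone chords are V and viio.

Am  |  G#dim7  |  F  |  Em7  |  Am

i - viio7 - VI - v7 - i

Am: root A is the tonic; minor triad there is i.
G#dim7: fully diminished seventh chord on G# = scale degree 7 → viio7.
F: root F is the submediant; major triad there is VI.
Em7: minor seventh chord on E = scale degree 5 → v7.
Am: minor triad on A = scale degree 1 → i.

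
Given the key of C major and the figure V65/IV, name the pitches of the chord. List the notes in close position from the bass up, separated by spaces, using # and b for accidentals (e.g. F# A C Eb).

V65/IV is a secondary dominant — the dominant seventh of IV. IV in C major is F, so the applied chord's root is C, a perfect fifth above.
Building a dominant seventh chord on C gives C-E-G-Bb.
With the 65 figure the chord is in first inversion; from the bass E upward in close position it reads E-G-Bb-C.

E G Bb C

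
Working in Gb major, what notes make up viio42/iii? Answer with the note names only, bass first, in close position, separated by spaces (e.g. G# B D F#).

viio42/iii is a secondary leading-tone chord. The target iii is Bb in Gb major; the applied chord is rooted a semitone below, on A.
Building a fully diminished seventh chord on A gives A-C-Eb-Gb.
With the 42 figure the chord is in third inversion; from the bass Gb upward in close position it reads Gb-A-C-Eb.

Gb A C Eb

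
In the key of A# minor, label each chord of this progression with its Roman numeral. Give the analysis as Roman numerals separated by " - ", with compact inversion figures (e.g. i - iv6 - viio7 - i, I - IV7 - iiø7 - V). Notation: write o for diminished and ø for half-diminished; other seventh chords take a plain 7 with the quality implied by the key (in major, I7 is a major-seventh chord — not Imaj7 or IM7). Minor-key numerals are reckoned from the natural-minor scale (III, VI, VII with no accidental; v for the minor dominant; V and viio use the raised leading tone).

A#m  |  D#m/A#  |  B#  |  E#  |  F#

i - iv64 - V/V - V - VI

A#m: minor triad on A# = scale degree 1 → i.
D#m/A#: root D# is the subdominant; minor triad there is iv64.
B#: a major triad on B#, the applied dominant of V → V/V.
E#: root E# is the dominant; major triad there is V.
F#: root F# is the submediant; major triad there is VI.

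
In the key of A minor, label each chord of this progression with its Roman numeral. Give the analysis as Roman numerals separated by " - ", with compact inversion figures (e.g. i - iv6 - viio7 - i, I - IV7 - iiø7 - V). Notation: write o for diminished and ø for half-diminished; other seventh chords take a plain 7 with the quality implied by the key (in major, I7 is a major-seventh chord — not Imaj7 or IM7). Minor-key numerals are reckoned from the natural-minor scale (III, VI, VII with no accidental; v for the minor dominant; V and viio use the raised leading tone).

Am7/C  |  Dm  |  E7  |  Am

i65 - iv - V7 - i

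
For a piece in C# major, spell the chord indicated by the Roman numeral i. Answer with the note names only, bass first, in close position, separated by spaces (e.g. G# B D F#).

Scale degree 1 in C# major is C#; here the chord built on it is altered to a minor triad. i is the minor tonic, borrowed from the parallel minor.
So the chord is C#-E-G#.

C# E G#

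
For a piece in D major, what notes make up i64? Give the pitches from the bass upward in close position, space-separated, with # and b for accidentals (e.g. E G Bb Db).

Scale degree 1 in D major is D; here the chord built on it is altered to a minor triad. i64 is the minor tonic, borrowed from the parallel minor.
So the chord is D-F-A.
With the 64 figure the chord is in second inversion; from the bass A upward in close position it reads A-D-F.

A D F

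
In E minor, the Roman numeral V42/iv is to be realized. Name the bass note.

The applied chord V42/iv is rooted on E: E-G#-B-D.
The figure 42 means third inversion — the seventh is in the bass.

D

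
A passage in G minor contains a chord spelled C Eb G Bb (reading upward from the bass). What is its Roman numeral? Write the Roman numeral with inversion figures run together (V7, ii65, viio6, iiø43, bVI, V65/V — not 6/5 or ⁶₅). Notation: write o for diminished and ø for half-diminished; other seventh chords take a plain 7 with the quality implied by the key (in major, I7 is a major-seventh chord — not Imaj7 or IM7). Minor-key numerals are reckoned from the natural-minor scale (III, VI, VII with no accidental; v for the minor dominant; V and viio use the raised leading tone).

iv7

Stacked in thirds the chord is C-Eb-G-Bb: a minor seventh chord on C.
C is scale degree 4 in G minor, and a minor seventh chord on that degree is written iv7.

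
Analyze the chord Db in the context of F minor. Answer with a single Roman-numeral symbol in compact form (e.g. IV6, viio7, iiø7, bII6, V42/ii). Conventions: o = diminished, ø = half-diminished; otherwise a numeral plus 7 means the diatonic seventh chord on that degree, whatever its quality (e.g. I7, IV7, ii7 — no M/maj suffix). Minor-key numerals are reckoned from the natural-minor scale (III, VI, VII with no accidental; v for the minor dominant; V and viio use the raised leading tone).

Stacked in thirds the chord is Db-F-Ab: a major triad on Db.
Db is scale degree 6 in F minor, and a major triad on that degree is written VI.

VI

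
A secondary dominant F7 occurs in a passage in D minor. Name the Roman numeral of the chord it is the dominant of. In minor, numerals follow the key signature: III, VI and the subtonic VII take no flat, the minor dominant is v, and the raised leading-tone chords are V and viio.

The chord is a dominant seventh chord on F.
A dominant resolves down a perfect fifth: F → Bb. In D minor, Bb is scale degree 6, i.e. VI.

VI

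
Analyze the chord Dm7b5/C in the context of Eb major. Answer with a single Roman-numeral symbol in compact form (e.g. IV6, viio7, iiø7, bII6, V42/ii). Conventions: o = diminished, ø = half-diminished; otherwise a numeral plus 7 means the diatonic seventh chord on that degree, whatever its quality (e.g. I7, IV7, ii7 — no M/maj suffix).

viiø42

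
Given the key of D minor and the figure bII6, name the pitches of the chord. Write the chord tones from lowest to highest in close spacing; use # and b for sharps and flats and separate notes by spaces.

G Bb Eb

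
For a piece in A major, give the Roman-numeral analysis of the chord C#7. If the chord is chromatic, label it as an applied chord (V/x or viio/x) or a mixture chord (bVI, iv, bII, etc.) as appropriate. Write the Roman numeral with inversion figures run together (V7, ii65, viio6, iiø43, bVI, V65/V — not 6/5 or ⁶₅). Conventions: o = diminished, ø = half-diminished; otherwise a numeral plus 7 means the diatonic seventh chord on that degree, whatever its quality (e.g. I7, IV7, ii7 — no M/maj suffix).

V7/vi

The pitches C#-E#-G#-B form a dominant seventh chord rooted on C#.
C# is not a diatonic chord root with this quality in A major, but it lies a perfect fifth above F# (vi), so the chord functions as an applied dominant of vi.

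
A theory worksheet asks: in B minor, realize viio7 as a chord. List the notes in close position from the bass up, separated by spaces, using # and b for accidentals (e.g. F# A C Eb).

A# C# E G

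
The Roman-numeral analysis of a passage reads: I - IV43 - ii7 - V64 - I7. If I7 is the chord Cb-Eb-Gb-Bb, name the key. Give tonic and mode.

The chord Cbmaj7 is a major seventh chord rooted on Cb; its label is I7.
If Cb is scale degree 1 and the mode makes that degree carry a major seventh chord, the tonic is Cb and the mode is major.

Cb major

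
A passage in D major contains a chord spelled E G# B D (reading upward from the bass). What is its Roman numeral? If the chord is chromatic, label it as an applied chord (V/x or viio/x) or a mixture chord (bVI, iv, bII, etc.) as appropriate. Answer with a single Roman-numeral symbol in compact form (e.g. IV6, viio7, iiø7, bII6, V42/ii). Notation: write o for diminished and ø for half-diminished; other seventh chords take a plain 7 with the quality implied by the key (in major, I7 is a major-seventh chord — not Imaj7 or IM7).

V7/V

Stacked in thirds the chord is E-G#-B-D: a dominant seventh chord on E.
E is not a diatonic chord root with this quality in D major, but it lies a perfect fifth above A (V), so the chord functions as an applied dominant of V.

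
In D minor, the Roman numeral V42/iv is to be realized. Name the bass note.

C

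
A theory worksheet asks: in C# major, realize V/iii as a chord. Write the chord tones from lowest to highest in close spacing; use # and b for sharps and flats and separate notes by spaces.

V/iii is a secondary dominant — the dominant triad of iii. iii in C# major is E#, so the applied chord's root is B#, a perfect fifth above.
Building a major triad on B# gives B#-D##-F##.

B# D## F##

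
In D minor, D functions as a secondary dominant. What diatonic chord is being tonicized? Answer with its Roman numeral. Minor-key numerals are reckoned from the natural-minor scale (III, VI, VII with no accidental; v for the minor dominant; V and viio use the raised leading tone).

The chord is a major triad on D.
A dominant resolves down a perfect fifth: D → G. In D minor, G is scale degree 4, i.e. iv.

iv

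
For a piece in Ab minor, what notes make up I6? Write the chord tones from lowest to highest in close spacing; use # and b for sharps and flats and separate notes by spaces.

C Eb Ab

I6 is the major tonic (Picardy third), borrowed from the parallel major. In Ab minor that root is Ab.
So the chord is Ab-C-Eb, a major triad.
With the 6 figure the chord is in first inversion; from the bass C upward in close position it reads C-Eb-Ab.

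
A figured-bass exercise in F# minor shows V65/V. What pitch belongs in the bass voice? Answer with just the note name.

B#

The applied chord V65/V is rooted on G#: G#-B#-D#-F#.
The figure 65 means first inversion — the third is in the bass.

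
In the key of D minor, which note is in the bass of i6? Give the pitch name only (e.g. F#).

F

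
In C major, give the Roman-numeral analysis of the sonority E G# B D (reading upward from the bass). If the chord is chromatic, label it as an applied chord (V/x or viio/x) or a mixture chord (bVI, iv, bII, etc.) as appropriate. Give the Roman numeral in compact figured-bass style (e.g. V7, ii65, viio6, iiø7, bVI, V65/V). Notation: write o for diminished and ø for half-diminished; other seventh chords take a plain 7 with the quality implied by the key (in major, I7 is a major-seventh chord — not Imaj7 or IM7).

V7/vi

Stacked in thirds the chord is E-G#-B-D: a dominant seventh chord on E.
E is not a diatonic chord root with this quality in C major, but it lies a perfect fifth above A (vi), so the chord functions as an applied dominant of vi.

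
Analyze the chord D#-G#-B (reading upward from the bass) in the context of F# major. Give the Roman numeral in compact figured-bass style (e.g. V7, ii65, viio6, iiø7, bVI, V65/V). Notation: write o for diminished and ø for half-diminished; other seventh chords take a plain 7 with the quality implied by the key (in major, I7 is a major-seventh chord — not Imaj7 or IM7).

The pitches G#-B-D# form a minor triad rooted on G#.
G# is scale degree 2 in F# major, and a minor triad on that degree is written ii.
With D# in the bass the chord is in second inversion, so the figured bass is 64.

ii64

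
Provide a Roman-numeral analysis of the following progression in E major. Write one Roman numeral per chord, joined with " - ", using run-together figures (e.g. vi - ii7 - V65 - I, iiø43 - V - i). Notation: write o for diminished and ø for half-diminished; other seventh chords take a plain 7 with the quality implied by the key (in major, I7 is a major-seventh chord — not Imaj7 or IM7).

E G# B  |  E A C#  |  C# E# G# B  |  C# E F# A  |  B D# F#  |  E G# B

I - IV64 - V7/ii - ii43 - V - I

E-G#-B: major triad on E = scale degree 1 → I.
E-A-C#: root A is the subdominant; major triad there is IV64.
C#-E#-G#-B is the secondary dominant of ii (dominant seventh chord on C#): V7/ii.
C#-E-F#-A: root F# is the supertonic; minor seventh chord there is ii43.
B-D#-F#: major triad on B = scale degree 5 → V.
E-G#-B: major triad on E = scale degree 1 → I.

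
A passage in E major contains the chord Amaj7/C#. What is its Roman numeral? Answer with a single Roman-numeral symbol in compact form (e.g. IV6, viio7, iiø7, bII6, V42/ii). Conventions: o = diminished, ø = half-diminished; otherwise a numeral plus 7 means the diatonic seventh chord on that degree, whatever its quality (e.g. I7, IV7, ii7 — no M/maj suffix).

IV65

The pitches A-C#-E-G# form a major seventh chord rooted on A.
In E major, A is the subdominant; the diatonic major seventh chord there is IV7.
With C# in the bass the chord is in first inversion, so the figured bass is 65.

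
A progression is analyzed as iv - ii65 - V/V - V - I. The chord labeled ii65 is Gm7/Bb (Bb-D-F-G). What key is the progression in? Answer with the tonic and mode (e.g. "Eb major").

F major

The chord Gm7/Bb is a minor seventh chord rooted on G; its label is ii65.
Counting down one scale step from G places the tonic on F; a minor seventh chord on degree 2 is diatonic only in major.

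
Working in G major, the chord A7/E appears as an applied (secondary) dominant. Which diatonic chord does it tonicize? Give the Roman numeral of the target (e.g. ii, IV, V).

V

The chord is a dominant seventh chord on A.
A dominant resolves down a perfect fifth: A → D. In G major, D is scale degree 5, i.e. V.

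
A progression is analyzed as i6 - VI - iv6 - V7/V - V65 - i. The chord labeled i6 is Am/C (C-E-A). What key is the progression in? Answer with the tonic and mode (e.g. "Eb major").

The anchor chord is a minor triad on A, labeled i6.
If A is scale degree 1 and the mode makes that degree carry a minor triad, the tonic is A and the mode is minor.

A minor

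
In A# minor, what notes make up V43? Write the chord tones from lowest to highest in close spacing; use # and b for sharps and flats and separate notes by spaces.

In A# minor, scale degree 5 is E#. The dominant is major (leading tone raised), so V is a dominant seventh chord.
Stacking thirds from E# gives E#-G##-B#-D#.
The figured bass 43 indicates second inversion, placing the fifth (B#) in the bass: B#-D#-E#-G##.

B# D# E# G##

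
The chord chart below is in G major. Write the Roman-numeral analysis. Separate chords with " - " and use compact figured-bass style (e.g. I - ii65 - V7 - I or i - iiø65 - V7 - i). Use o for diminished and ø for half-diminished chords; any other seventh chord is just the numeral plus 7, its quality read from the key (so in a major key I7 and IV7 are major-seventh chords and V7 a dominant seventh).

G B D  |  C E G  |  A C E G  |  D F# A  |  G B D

I - IV - ii7 - V - I

G-B-D: root G is the tonic; major triad there is I.
C-E-G: root C is the subdominant; major triad there is IV.
A-C-E-G: root A is the supertonic; minor seventh chord there is ii7.
D-F#-A: major triad on D = scale degree 5 → V.
G-B-D: root G is the tonic; major triad there is I.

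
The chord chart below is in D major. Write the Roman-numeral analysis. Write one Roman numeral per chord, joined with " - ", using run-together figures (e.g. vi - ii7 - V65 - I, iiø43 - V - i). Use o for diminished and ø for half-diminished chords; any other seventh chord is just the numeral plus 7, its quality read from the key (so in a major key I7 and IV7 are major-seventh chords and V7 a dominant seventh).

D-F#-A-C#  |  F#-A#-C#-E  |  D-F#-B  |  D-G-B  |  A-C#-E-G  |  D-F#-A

D-F#-A-C#: root D is the tonic; major seventh chord there is I7.
F#-A#-C#-E is the secondary dominant of vi (dominant seventh chord on F#): V7/vi.
D-F#-B: minor triad on B = scale degree 6 → vi6.
D-G-B: root G is the subdominant; major triad there is IV64.
A-C#-E-G: dominant seventh chord on A = scale degree 5 → V7.
D-F#-A has root D, degree 1 in D major, so I.

I7 - V7/vi - vi6 - IV64 - V7 - I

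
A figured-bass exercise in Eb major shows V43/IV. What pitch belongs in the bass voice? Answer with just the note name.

Bb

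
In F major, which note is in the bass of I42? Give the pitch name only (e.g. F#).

E

I in F major has root F; the chord is F-A-C-E.
The figure 42 means third inversion — the seventh is in the bass.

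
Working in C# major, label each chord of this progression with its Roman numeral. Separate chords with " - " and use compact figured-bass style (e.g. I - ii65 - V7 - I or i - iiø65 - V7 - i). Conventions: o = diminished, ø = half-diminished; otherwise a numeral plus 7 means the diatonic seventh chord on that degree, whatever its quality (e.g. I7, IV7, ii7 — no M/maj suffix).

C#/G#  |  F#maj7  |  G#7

I64 - IV7 - V7

C#/G# has root C#, degree 1 in C# major, so I64.
F#maj7: root F# is the subdominant; major seventh chord there is IV7.
G#7 has root G#, degree 5 in C# major, so V7.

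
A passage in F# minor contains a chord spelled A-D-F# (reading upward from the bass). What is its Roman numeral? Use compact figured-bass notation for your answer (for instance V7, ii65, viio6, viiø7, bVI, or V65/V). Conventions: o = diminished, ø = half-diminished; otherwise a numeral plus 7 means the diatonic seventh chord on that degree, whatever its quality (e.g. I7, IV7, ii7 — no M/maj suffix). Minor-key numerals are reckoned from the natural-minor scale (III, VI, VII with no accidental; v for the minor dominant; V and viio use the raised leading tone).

VI64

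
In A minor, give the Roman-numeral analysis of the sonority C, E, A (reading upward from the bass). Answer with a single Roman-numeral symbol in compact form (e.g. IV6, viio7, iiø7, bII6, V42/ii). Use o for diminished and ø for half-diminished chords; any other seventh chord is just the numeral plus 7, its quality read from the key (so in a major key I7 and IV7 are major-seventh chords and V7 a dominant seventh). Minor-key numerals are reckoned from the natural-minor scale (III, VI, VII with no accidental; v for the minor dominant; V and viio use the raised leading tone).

The pitches A-C-E form a minor triad rooted on A.
In A minor, A is the tonic; the diatonic minor triad there is i.
With C in the bass the chord is in first inversion, so the figured bass is 6.

i6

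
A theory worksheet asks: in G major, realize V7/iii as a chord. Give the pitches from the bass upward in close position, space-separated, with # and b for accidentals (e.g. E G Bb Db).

F# A# C# E

The slash means an applied dominant: we want the dominant of iii. In G major, iii is B minor, and its dominant is built on F#.
Building a dominant seventh chord on F# gives F#-A#-C#-E.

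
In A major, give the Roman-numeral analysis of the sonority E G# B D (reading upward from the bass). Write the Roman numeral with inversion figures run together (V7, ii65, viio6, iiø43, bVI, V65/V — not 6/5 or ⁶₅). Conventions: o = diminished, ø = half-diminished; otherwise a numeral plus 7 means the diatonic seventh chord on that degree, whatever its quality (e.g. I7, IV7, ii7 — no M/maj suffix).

V7

Stacked in thirds the chord is E-G#-B-D: a dominant seventh chord on E.
In A major, E is the dominant; the diatonic dominant seventh chord there is V7.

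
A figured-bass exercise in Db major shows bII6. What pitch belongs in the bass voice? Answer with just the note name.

bII in Db major has root Ebb; the chord is Ebb-Gb-Bbb.
The figure 6 means first inversion — the third is in the bass.

Gb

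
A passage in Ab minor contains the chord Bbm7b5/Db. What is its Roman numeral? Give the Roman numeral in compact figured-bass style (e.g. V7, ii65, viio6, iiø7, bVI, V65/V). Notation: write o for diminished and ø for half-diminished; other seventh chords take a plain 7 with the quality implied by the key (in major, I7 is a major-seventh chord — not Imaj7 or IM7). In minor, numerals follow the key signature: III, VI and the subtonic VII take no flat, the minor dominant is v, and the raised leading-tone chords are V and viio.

iiø65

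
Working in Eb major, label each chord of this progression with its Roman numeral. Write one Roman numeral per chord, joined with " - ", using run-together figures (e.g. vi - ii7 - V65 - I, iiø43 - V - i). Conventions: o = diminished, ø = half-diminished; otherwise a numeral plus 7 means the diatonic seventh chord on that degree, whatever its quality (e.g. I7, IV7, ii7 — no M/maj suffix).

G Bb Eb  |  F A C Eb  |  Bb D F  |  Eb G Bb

I6 - V7/V - V - I

G-Bb-Eb has root Eb, degree 1 in Eb major, so I6.
F-A-C-Eb: chromatic; F is V of V, so V7/V.
Bb-D-F: major triad on Bb = scale degree 5 → V.
Eb-G-Bb: major triad on Eb = scale degree 1 → I.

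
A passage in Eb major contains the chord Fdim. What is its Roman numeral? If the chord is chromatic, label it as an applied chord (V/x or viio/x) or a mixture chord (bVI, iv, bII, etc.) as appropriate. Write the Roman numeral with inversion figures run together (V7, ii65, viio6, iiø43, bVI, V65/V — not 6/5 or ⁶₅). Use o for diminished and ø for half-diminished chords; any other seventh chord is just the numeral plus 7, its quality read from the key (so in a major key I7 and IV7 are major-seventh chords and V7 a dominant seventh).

The pitches F-Ab-Cb form a diminished triad rooted on F.
F is the second degree of Eb major. This is the diminished supertonic triad, borrowed from the parallel minor.

iio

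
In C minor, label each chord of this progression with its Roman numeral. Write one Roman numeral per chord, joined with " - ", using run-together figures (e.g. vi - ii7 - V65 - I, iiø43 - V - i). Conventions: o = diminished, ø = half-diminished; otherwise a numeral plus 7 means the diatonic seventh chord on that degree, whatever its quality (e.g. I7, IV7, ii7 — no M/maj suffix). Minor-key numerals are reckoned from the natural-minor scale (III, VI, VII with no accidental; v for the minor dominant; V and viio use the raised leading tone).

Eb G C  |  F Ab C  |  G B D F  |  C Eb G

i6 - iv - V7 - i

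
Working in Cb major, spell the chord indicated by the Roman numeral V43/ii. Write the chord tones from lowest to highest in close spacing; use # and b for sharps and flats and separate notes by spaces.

The slash means an applied dominant: we want the dominant of ii. In Cb major, ii is Db minor, and its dominant is built on Ab.
Building a dominant seventh chord on Ab gives Ab-C-Eb-Gb.
The figured bass 43 indicates second inversion, placing the fifth (Eb) in the bass: Eb-Gb-Ab-C.

Eb Gb Ab C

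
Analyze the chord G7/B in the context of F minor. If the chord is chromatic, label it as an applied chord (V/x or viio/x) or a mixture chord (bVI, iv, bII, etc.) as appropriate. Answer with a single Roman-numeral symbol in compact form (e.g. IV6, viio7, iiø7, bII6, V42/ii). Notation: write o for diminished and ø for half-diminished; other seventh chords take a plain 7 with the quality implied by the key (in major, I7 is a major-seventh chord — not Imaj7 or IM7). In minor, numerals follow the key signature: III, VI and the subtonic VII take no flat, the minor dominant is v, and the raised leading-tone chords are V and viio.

V65/V

The pitches G-B-D-F form a dominant seventh chord rooted on G.
G is not a diatonic chord root with this quality in F minor, but it lies a perfect fifth above C (V), so the chord functions as an applied dominant of V.
With B in the bass the chord is in first inversion, so the figured bass is 65.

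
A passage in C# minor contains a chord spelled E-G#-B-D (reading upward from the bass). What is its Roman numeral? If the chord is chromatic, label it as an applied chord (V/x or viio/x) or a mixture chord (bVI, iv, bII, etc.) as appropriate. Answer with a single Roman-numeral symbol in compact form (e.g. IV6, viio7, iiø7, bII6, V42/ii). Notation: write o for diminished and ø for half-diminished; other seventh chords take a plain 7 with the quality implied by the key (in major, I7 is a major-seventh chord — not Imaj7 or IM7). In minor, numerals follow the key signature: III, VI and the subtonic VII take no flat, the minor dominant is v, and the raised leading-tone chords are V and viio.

V7/VI

The pitches E-G#-B-D form a dominant seventh chord rooted on E.
E is not a diatonic chord root with this quality in C# minor, but it lies a perfect fifth above A (VI), so the chord functions as an applied dominant of VI.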